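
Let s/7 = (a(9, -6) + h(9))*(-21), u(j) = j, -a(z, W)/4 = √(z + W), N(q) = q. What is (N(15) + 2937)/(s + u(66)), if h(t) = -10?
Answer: 31488/9181 - 12054*√3/9181 ≈ 1.1556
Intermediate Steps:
a(z, W) = -4*√(W + z) (a(z, W) = -4*√(z + W) = -4*√(W + z))
s = 1470 + 588*√3 (s = 7*((-4*√(-6 + 9) - 10)*(-21)) = 7*((-4*√3 - 10)*(-21)) = 7*((-10 - 4*√3)*(-21)) = 7*(210 + 84*√3) = 1470 + 588*√3 ≈ 2488.4)
(N(15) + 2937)/(s + u(66)) = (15 + 2937)/((1470 + 588*√3) + 66) = 2952/(1536 + 588*√3)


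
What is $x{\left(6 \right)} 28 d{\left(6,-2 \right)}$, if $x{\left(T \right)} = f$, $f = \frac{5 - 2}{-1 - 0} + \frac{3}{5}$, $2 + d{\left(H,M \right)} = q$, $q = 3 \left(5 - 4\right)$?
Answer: $- \frac{336}{5} \approx -67.2$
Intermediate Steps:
$q = 3$ ($q = 3 \cdot 1 = 3$)
$d{\left(H,M \right)} = 1$ ($d{\left(H,M \right)} = -2 + 3 = 1$)
$f = - \frac{12}{5}$ ($f = \frac{5 - 2}{-1 + 0} + 3 \cdot \frac{1}{5} = \frac{3}{-1} + \frac{3}{5} = 3 \left(-1\right) + \frac{3}{5} = -3 + \frac{3}{5} = - \frac{12}{5} \approx -2.4$)
$x{\left(T \right)} = - \frac{12}{5}$
$x{\left(6 \right)} 28 d{\left(6,-2 \right)} = \left(- \frac{12}{5}\right) 28 \cdot 1 = \left(- \frac{336}{5}\right) 1 = - \frac{336}{5}$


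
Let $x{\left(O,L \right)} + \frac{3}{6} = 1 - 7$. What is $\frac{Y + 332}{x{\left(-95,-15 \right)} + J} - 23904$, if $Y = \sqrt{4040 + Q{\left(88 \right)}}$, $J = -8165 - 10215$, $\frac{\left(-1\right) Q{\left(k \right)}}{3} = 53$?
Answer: $- \frac{879022456}{36773} - \frac{2 \sqrt{3881}}{36773} \approx -23904.0$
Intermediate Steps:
$Q{\left(k \right)} = -159$ ($Q{\left(k \right)} = \left(-3\right) 53 = -159$)
$x{\left(O,L \right)} = - \frac{13}{2}$ ($x{\left(O,L \right)} = - \frac{1}{2} + \left(1 - 7\right) = - \frac{1}{2} - 6 = - \frac{13}{2}$)
$J = -18380$ ($J = -8165 - 10215 = -18380$)
$Y = \sqrt{3881}$ ($Y = \sqrt{4040 - 159} = \sqrt{3881} \approx 62.298$)
$\frac{Y + 332}{x{\left(-95,-15 \right)} + J} - 23904 = \frac{\sqrt{3881} + 332}{- \frac{13}{2} - 18380} - 23904 = \frac{332 + \sqrt{3881}}{- \frac{36773}{2}} - 23904 = \left(332 + \sqrt{3881}\right) \left(- \frac{2}{36773}\right) - 23904 = \left(- \frac{664}{36773} - \frac{2 \sqrt{3881}}{36773}\right) - 23904 = - \frac{879022456}{36773} - \frac{2 \sqrt{3881}}{36773}$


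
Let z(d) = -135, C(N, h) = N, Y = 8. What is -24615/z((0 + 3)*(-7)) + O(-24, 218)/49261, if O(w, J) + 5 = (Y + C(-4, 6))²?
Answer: 26945800/147783 ≈ 182.33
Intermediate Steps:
O(w, J) = 11 (O(w, J) = -5 + (8 - 4)² = -5 + 4² = -5 + 16 = 11)
-24615/z((0 + 3)*(-7)) + O(-24, 218)/49261 = -24615/(-135) + 11/49261 = -24615*(-1/135) + 11*(1/49261) = 547/3 + 11/49261 = 26945800/147783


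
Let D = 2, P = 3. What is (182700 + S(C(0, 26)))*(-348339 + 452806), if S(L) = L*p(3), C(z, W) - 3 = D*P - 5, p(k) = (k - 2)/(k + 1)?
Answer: 19086225367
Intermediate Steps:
p(k) = (-2 + k)/(1 + k)
C(z, W) = 4 (C(z, W) = 3 + (2*3 - 5) = 3 + (6 - 5) = 3 + 1 = 4)
S(L) = L/4 (S(L) = L*((-2 + 3)/(1 + 3)) = L*(1/4) = L*((¼)*1) = L*(¼) = L/4)
(182700 + S(C(0, 26)))*(-348339 + 452806) = (182700 + (¼)*4)*(-348339 + 452806) = (182700 + 1)*104467 = 182701*104467 = 19086225367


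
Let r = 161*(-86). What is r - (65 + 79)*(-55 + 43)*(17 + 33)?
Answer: 72554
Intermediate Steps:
r = -13846
r - (65 + 79)*(-55 + 43)*(17 + 33) = -13846 - (65 + 79)*(-55 + 43)*(17 + 33) = -13846 - 144*(-12*50) = -13846 - 144*(-600) = -13846 - 1*(-86400) = -13846 + 86400 = 72554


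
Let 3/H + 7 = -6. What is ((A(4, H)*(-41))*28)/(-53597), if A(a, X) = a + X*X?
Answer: 786380/9057893 ≈ 0.086817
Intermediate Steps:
H = -3/13 (H = 3/(-7 - 6) = 3/(-13) = 3*(-1/13) = -3/13 ≈ -0.23077)
A(a, X) = a + X²
((A(4, H)*(-41))*28)/(-53597) = (((4 + (-3/13)²)*(-41))*28)/(-53597) = (((4 + 9/169)*(-41))*28)*(-1/53597) = (((685/169)*(-41))*28)*(-1/53597) = -28085/169*28*(-1/53597) = -786380/169*(-1/53597) = 786380/9057893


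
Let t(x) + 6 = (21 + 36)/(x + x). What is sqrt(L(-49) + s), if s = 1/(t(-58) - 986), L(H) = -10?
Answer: 3*I*sqrt(14728913486)/115129 ≈ 3.1624*I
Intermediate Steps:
t(x) = -6 + 57/(2*x) (t(x) = -6 + (21 + 36)/(x + x) = -6 + 57/((2*x)) = -6 + 57*(1/(2*x)) = -6 + 57/(2*x))
s = -116/115129 (s = 1/((-6 + (57/2)/(-58)) - 986) = 1/((-6 + (57/2)*(-1/58)) - 986) = 1/((-6 - 57/116) - 986) = 1/(-753/116 - 986) = 1/(-115129/116) = -116/115129 ≈ -0.0010076)
sqrt(L(-49) + s) = sqrt(-10 - 116/115129) = sqrt(-1151406/115129) = 3*I*sqrt(14728913486)/115129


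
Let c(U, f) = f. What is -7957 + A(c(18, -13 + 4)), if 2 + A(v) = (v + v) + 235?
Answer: -7742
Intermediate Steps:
A(v) = 233 + 2*v (A(v) = -2 + ((v + v) + 235) = -2 + (2*v + 235) = -2 + (235 + 2*v) = 233 + 2*v)
-7957 + A(c(18, -13 + 4)) = -7957 + (233 + 2*(-13 + 4)) = -7957 + (233 + 2*(-9)) = -7957 + (233 - 18) = -7957 + 215 = -7742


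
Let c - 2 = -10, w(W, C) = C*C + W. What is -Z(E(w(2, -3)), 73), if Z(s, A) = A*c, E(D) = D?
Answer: 584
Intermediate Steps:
w(W, C) = W + C**2 (w(W, C) = C**2 + W = W + C**2)
c = -8 (c = 2 - 10 = -8)
Z(s, A) = -8*A (Z(s, A) = A*(-8) = -8*A)
-Z(E(w(2, -3)), 73) = -(-8)*73 = -1*(-584) = 584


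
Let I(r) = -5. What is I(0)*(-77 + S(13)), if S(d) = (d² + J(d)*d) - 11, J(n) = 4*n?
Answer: -3785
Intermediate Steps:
S(d) = -11 + 5*d² (S(d) = (d² + (4*d)*d) - 11 = (d² + 4*d²) - 11 = 5*d² - 11 = -11 + 5*d²)
I(0)*(-77 + S(13)) = -5*(-77 + (-11 + 5*13²)) = -5*(-77 + (-11 + 5*169)) = -5*(-77 + (-11 + 845)) = -5*(-77 + 834) = -5*757 = -3785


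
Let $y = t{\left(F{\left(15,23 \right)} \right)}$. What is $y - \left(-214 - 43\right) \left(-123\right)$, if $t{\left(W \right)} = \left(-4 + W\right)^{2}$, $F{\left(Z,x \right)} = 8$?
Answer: $-31595$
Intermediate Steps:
$y = 16$ ($y = \left(-4 + 8\right)^{2} = 4^{2} = 16$)
$y - \left(-214 - 43\right) \left(-123\right) = 16 - \left(-214 - 43\right) \left(-123\right) = 16 - \left(-257\right) \left(-123\right) = 16 - 31611 = -31595$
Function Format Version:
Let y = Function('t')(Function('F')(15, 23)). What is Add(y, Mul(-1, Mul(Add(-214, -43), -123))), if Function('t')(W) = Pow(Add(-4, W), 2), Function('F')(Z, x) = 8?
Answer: -31595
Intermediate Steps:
y = 16 (y = Pow(Add(-4, 8), 2) = Pow(4, 2) = 16)
Add(y, Mul(-1, Mul(Add(-214, -43), -123))) = Add(16, Mul(-1, Mul(Add(-214, -43), -123))) = Add(16, Mul(-1, Mul(-257, -123))) = Add(16, Mul(-1, 31611)) = Add(16, -31611) = -31595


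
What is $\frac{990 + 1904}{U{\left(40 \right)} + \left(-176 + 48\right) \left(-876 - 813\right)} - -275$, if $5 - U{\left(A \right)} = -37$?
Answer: $\frac{29733622}{108117} \approx 275.01$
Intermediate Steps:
$U{\left(A \right)} = 42$ ($U{\left(A \right)} = 5 - -37 = 5 + 37 = 42$)
$\frac{990 + 1904}{U{\left(40 \right)} + \left(-176 + 48\right) \left(-876 - 813\right)} - -275 = \frac{990 + 1904}{42 + \left(-176 + 48\right) \left(-876 - 813\right)} - -275 = \frac{2894}{42 - -216192} + 275 = \frac{2894}{42 + 216192} + 275 = \frac{2894}{216234} + 275 = 2894 \cdot \frac{1}{216234} + 275 = \frac{1447}{108117} + 275 = \frac{29733622}{108117}$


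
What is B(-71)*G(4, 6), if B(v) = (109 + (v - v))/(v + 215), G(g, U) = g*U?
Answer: 109/6 ≈ 18.167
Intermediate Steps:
G(g, U) = U*g
B(v) = 109/(215 + v) (B(v) = (109 + 0)/(215 + v) = 109/(215 + v))
B(-71)*G(4, 6) = (109/(215 - 71))*(6*4) = (109/144)*24 = 109/6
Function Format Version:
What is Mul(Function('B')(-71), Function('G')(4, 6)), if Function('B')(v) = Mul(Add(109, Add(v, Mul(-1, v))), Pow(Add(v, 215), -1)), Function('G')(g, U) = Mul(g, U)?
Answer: Rational(109, 6) ≈ 18.167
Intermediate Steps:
Function('G')(g, U) = Mul(U, g)
Function('B')(v) = Mul(109, Pow(Add(215, v), -1)) (Function('B')(v) = Mul(Add(109, 0), Pow(Add(215, v), -1)) = Mul(109, Pow(Add(215, v), -1)))
Mul(Function('B')(-71), Function('G')(4, 6)) = Mul(Mul(109, Pow(Add(215, -71), -1)), Mul(6, 4)) = Mul(Mul(109, Pow(144, -1)), 24) = Mul(Mul(109, Rational(1, 144)), 24) = Mul(Rational(109, 144), 24) = Rational(109, 6)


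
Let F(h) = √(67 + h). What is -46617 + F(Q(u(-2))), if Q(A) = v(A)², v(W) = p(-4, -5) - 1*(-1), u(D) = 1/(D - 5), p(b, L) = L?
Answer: -46617 + √83 ≈ -46608.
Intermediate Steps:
u(D) = 1/(-5 + D)
v(W) = -4 (v(W) = -5 - 1*(-1) = -5 + 1 = -4)
Q(A) = 16 (Q(A) = (-4)² = 16)
-46617 + F(Q(u(-2))) = -46617 + √(67 + 16) = -46617 + √83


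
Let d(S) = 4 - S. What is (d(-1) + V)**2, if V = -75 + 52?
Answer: 324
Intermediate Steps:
V = -23
(d(-1) + V)**2 = ((4 - 1*(-1)) - 23)**2 = ((4 + 1) - 23)**2 = (5 - 23)**2 = (-18)**2 = 324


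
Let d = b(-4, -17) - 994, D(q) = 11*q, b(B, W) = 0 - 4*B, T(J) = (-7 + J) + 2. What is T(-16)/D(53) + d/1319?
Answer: -597873/768977 ≈ -0.77749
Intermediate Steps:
T(J) = -5 + J
b(B, W) = -4*B
d = -978 (d = -4*(-4) - 994 = 16 - 994 = -978)
T(-16)/D(53) + d/1319 = (-5 - 16)/((11*53)) - 978/1319 = -21/583 - 978*1/1319 = -21*1/583 - 978/1319 = -21/583 - 978/1319 = -597873/768977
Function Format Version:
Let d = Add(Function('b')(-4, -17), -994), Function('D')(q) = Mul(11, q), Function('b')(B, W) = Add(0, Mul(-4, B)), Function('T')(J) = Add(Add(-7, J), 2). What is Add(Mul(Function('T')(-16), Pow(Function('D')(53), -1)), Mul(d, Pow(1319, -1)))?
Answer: Rational(-597873, 768977) ≈ -0.77749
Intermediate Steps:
Function('T')(J) = Add(-5, J)
Function('b')(B, W) = Mul(-4, B)
d = -978 (d = Add(Mul(-4, -4), -994) = Add(16, -994) = -978)
Add(Mul(Function('T')(-16), Pow(Function('D')(53), -1)), Mul(d, Pow(1319, -1))) = Add(Mul(Add(-5, -16), Pow(Mul(11, 53), -1)), Mul(-978, Pow(1319, -1))) = Add(Mul(-21, Pow(583, -1)), Mul(-978, Rational(1, 1319))) = Add(Mul(-21, Rational(1, 583)), Rational(-978, 1319)) = Add(Rational(-21, 583), Rational(-978, 1319)) = Rational(-597873, 768977)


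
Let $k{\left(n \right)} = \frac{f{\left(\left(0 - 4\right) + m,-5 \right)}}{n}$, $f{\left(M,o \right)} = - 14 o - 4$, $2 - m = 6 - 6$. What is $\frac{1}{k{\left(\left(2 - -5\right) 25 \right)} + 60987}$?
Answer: $\frac{175}{10672791} \approx 1.6397 \cdot 10^{-5}$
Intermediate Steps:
$m = 2$ ($m = 2 - \left(6 - 6\right) = 2 - 0 = 2 + 0 = 2$)
$f{\left(M,o \right)} = -4 - 14 o$
$k{\left(n \right)} = \frac{66}{n}$ ($k{\left(n \right)} = \frac{-4 - -70}{n} = \frac{-4 + 70}{n} = \frac{66}{n}$)
$\frac{1}{k{\left(\left(2 - -5\right) 25 \right)} + 60987} = \frac{1}{\frac{66}{\left(2 - -5\right) 25} + 60987} = \frac{1}{\frac{66}{\left(2 + 5\right) 25} + 60987} = \frac{1}{\frac{66}{7 \cdot 25} + 60987} = \frac{1}{\frac{66}{175} + 60987} = \frac{1}{\frac{10672791}{175}} = \frac{175}{10672791}$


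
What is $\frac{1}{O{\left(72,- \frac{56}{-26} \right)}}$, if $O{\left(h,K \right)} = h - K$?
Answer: $\frac{13}{908} \approx 0.014317$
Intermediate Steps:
$\frac{1}{O{\left(72,- \frac{56}{-26} \right)}} = \frac{1}{72 - - \frac{56}{-26}} = \frac{1}{72 - \left(-56\right) \left(- \frac{1}{26}\right)} = \frac{1}{72 - \frac{28}{13}} = \frac{1}{\frac{908}{13}} = \frac{13}{908}$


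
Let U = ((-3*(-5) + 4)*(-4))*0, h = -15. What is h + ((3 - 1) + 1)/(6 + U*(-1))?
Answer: -29/2 ≈ -14.500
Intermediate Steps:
U = 0 (U = ((-3*(-5) + 4)*(-4))*0 = ((15 + 4)*(-4))*0 = (19*(-4))*0 = -76*0 = 0)
h + ((3 - 1) + 1)/(6 + U*(-1)) = -15 + ((3 - 1) + 1)/(6 + 0*(-1)) = -15 + (2 + 1)/(6 + 0) = -15 + 3/6 = -15 + 3*(⅙) = -15 + ½ = -29/2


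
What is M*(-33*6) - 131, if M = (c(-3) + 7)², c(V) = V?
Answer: -3299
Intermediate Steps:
M = 16 (M = (-3 + 7)² = 4² = 16)
M*(-33*6) - 131 = 16*(-33*6) - 131 = 16*(-198) - 131 = -3168 - 131 = -3299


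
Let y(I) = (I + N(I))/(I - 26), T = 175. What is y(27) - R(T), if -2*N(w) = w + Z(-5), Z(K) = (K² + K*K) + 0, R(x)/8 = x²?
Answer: -490023/2 ≈ -2.4501e+5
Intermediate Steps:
R(x) = 8*x²
Z(K) = 2*K² (Z(K) = (K² + K²) + 0 = 2*K² + 0 = 2*K²)
N(w) = -25 - w/2 (N(w) = -(w + 2*(-5)²)/2 = -(w + 2*25)/2 = -(w + 50)/2 = -(50 + w)/2 = -25 - w/2)
y(I) = (-25 + I/2)/(-26 + I) (y(I) = (I + (-25 - I/2))/(I - 26) = (-25 + I/2)/(-26 + I))
y(27) - R(T) = (-50 + 27)/(2*(-26 + 27)) - 8*175² = (½)*(-23)/1 - 8*30625 = (½)*1*(-23) - 1*245000 = -23/2 - 245000 = -490023/2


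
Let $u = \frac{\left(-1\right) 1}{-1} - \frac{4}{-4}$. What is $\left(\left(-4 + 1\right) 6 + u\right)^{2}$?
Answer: $256$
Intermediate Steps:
$u = 2$ ($u = \left(-1\right) \left(-1\right) - -1 = 1 + 1 = 2$)
$\left(\left(-4 + 1\right) 6 + u\right)^{2} = \left(\left(-4 + 1\right) 6 + 2\right)^{2} = \left(\left(-3\right) 6 + 2\right)^{2} = \left(-18 + 2\right)^{2} = \left(-16\right)^{2} = 256$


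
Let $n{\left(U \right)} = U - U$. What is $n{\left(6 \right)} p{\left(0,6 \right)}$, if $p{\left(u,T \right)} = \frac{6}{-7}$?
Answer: $0$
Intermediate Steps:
$p{\left(u,T \right)} = - \frac{6}{7}$ ($p{\left(u,T \right)} = 6 \left(- \frac{1}{7}\right) = - \frac{6}{7}$)
$n{\left(U \right)} = 0$
$n{\left(6 \right)} p{\left(0,6 \right)} = 0 \left(- \frac{6}{7}\right) = 0$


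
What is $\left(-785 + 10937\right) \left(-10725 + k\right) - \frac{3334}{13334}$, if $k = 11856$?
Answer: $\frac{76549905637}{6667} \approx 1.1482 \cdot 10^{7}$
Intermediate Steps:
$\left(-785 + 10937\right) \left(-10725 + k\right) - \frac{3334}{13334} = \left(-785 + 10937\right) \left(-10725 + 11856\right) - \frac{3334}{13334} = 10152 \cdot 1131 - \frac{1667}{6667} = 11481912 - \frac{1667}{6667} = \frac{76549905637}{6667}$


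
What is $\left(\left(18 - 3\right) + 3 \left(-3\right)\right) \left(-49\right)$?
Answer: $-294$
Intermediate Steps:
$\left(\left(18 - 3\right) + 3 \left(-3\right)\right) \left(-49\right) = \left(15 - 9\right) \left(-49\right) = 6 \left(-49\right) = -294$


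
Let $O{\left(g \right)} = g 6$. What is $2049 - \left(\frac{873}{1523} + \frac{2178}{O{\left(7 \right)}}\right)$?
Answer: $\frac{21285429}{10661} \approx 1996.6$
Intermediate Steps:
$O{\left(g \right)} = 6 g$
$2049 - \left(\frac{873}{1523} + \frac{2178}{O{\left(7 \right)}}\right) = 2049 - \left(\frac{363}{7} + \frac{873}{1523}\right) = 2049 - \left(\frac{873}{1523} + \frac{2178}{42}\right) = 2049 - \frac{558960}{10661} = \frac{21285429}{10661}$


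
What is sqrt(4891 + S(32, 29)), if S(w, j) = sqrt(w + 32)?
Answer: sqrt(4899) ≈ 69.993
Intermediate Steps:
S(w, j) = sqrt(32 + w)
sqrt(4891 + S(32, 29)) = sqrt(4891 + sqrt(32 + 32)) = sqrt(4891 + sqrt(64)) = sqrt(4891 + 8) = sqrt(4899)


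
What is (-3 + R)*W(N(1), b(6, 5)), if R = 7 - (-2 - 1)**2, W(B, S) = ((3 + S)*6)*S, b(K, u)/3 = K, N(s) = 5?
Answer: -11340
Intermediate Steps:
b(K, u) = 3*K
W(B, S) = S*(18 + 6*S) (W(B, S) = (18 + 6*S)*S = S*(18 + 6*S))
R = -2 (R = 7 - 1*(-3)**2 = 7 - 1*9 = 7 - 9 = -2)
(-3 + R)*W(N(1), b(6, 5)) = (-3 - 2)*(6*(3*6)*(3 + 3*6)) = -30*18*(3 + 18) = -30*18*21 = -5*2268 = -11340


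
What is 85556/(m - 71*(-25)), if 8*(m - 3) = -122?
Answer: 342224/7051 ≈ 48.536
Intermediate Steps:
m = -49/4 (m = 3 + (⅛)*(-122) = 3 - 61/4 = -49/4 ≈ -12.250)
85556/(m - 71*(-25)) = 85556/(-49/4 - 71*(-25)) = 85556/(-49/4 + 1775) = 85556/(7051/4) = 85556*(4/7051) = 342224/7051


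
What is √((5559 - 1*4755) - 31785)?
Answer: I*√30981 ≈ 176.01*I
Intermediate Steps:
√((5559 - 1*4755) - 31785) = √((5559 - 4755) - 31785) = √(804 - 31785) = √(-30981) = I*√30981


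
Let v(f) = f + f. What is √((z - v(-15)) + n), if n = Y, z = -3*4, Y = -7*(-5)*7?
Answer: √263 ≈ 16.217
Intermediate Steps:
Y = 245 (Y = 35*7 = 245)
v(f) = 2*f
z = -12
n = 245
√((z - v(-15)) + n) = √((-12 - 2*(-15)) + 245) = √((-12 - 1*(-30)) + 245) = √((-12 + 30) + 245) = √(18 + 245) = √263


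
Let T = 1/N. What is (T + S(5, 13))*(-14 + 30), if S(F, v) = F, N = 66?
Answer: 2648/33 ≈ 80.242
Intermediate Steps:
T = 1/66 ≈ 0.015152
(T + S(5, 13))*(-14 + 30) = (1/66 + 5)*(-14 + 30) = (331/66)*16 = 2648/33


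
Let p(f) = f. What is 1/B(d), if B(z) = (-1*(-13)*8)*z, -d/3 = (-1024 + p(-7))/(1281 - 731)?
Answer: 275/160836 ≈ 0.0017098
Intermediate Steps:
d = 3093/550 (d = -3*(-1024 - 7)/(1281 - 731) = -(-3093)/550 = -3*(-1031/550) = 3093/550 ≈ 5.6236)
B(z) = 104*z (B(z) = (13*8)*z = 104*z)
1/B(d) = 1/(104*(3093/550)) = 1/(160836/275) = 275/160836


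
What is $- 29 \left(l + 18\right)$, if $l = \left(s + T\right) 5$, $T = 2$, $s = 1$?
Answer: $-957$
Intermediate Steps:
$l = 15$ ($l = \left(1 + 2\right) 5 = 3 \cdot 5 = 15$)
$- 29 \left(l + 18\right) = - 29 \left(15 + 18\right) = \left(-29\right) 33 = -957$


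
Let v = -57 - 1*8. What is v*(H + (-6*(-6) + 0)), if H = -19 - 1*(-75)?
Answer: -5980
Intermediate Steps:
H = 56 (H = -19 + 75 = 56)
v = -65 (v = -57 - 8 = -65)
v*(H + (-6*(-6) + 0)) = -65*(56 + (-6*(-6) + 0)) = -65*(56 + (36 + 0)) = -65*(56 + 36) = -65*92 = -5980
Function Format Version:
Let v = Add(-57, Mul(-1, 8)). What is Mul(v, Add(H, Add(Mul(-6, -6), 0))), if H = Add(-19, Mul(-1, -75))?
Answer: -5980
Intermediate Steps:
H = 56 (H = Add(-19, 75) = 56)
v = -65 (v = Add(-57, -8) = -65)
Mul(v, Add(H, Add(Mul(-6, -6), 0))) = Mul(-65, Add(56, Add(Mul(-6, -6), 0))) = Mul(-65, Add(56, Add(36, 0))) = Mul(-65, Add(56, 36)) = Mul(-65, 92) = -5980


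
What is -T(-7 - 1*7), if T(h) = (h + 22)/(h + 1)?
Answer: 8/13 ≈ 0.61539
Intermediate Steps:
T(h) = (22 + h)/(1 + h)
-T(-7 - 1*7) = -(22 + (-7 - 1*7))/(1 + (-7 - 1*7)) = -(22 + (-7 - 7))/(1 + (-7 - 7)) = -(22 - 14)/(1 - 14) = -8/(-13) = -(-1)*8/13 = -1*(-8/13) = 8/13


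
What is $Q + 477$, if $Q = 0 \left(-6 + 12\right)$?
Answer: $477$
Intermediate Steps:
$Q = 0$ ($Q = 0 \cdot 6 = 0$)
$Q + 477 = 0 + 477 = 477$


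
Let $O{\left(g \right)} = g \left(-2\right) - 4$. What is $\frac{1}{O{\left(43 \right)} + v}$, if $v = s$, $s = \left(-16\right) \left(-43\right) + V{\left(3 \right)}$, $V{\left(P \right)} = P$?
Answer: $\frac{1}{601} \approx 0.0016639$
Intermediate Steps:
$O{\left(g \right)} = -4 - 2 g$ ($O{\left(g \right)} = - 2 g - 4 = -4 - 2 g$)
$s = 691$ ($s = \left(-16\right) \left(-43\right) + 3 = 688 + 3 = 691$)
$v = 691$
$\frac{1}{O{\left(43 \right)} + v} = \frac{1}{\left(-4 - 86\right) + 691} = \frac{1}{-90 + 691} = \frac{1}{601}$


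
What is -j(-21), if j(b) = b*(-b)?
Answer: 441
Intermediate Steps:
j(b) = -b²
-j(-21) = -(-1)*(-21)² = -(-1)*441 = -1*(-441) = 441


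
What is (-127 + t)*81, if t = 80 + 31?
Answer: -1296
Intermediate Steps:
t = 111
(-127 + t)*81 = (-127 + 111)*81 = -16*81 = -1296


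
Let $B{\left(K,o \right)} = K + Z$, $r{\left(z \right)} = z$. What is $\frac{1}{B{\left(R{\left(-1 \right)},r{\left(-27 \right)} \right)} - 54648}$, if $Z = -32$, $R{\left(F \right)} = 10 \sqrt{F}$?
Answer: $- \frac{2734}{149495125} - \frac{i}{298990250} \approx -1.8288 \cdot 10^{-5} - 3.3446 \cdot 10^{-9} i$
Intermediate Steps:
$B{\left(K,o \right)} = -32 + K$ ($B{\left(K,o \right)} = K - 32 = -32 + K$)
$\frac{1}{B{\left(R{\left(-1 \right)},r{\left(-27 \right)} \right)} - 54648} = \frac{1}{\left(-32 + 10 \sqrt{-1}\right) - 54648} = \frac{1}{\left(-32 + 10 i\right) - 54648} = \frac{1}{-54680 + 10 i} = \frac{-54680 - 10 i}{2989902500}$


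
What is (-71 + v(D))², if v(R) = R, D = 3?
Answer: 4624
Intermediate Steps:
(-71 + v(D))² = (-71 + 3)² = (-68)² = 4624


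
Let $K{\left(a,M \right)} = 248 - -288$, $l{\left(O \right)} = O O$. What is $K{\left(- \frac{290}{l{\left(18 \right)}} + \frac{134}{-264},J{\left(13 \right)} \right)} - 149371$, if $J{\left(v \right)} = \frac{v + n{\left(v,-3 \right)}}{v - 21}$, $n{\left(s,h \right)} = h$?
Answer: $-148835$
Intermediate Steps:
$l{\left(O \right)} = O^{2}$
$J{\left(v \right)} = \frac{-3 + v}{-21 + v}$ ($J{\left(v \right)} = \frac{v - 3}{v - 21} = \frac{-3 + v}{-21 + v}$)
$K{\left(a,M \right)} = 536$ ($K{\left(a,M \right)} = 248 + 288 = 536$)
$K{\left(- \frac{290}{l{\left(18 \right)}} + \frac{134}{-264},J{\left(13 \right)} \right)} - 149371 = 536 - 149371 = -148835$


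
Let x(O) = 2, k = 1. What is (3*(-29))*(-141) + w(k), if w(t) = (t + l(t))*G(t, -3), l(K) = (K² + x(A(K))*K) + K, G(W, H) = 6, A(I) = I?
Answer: 12297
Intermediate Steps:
l(K) = K² + 3*K (l(K) = (K² + 2*K) + K = K² + 3*K)
w(t) = 6*t + 6*t*(3 + t) (w(t) = (t + t*(3 + t))*6 = 6*t + 6*t*(3 + t))
(3*(-29))*(-141) + w(k) = (3*(-29))*(-141) + 6*1*(4 + 1) = -87*(-141) + 6*1*5 = 12267 + 30 = 12297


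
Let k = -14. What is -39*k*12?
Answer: 6552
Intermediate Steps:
-39*k*12 = -39*(-14)*12 = 546*12 = 6552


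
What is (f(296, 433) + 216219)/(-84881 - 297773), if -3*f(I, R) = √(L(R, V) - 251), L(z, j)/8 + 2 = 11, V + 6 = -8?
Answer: -216219/382654 + I*√179/1147962 ≈ -0.56505 + 1.1655e-5*I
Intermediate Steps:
V = -14 (V = -6 - 8 = -14)
L(z, j) = 72 (L(z, j) = -16 + 8*11 = -16 + 88 = 72)
f(I, R) = -I*√179/3 (f(I, R) = -√(72 - 251)/3 = -I*√179/3)
(f(296, 433) + 216219)/(-84881 - 297773) = (-I*√179/3 + 216219)/(-84881 - 297773) = (216219 - I*√179/3)/(-382654) = (216219 - I*√179/3)*(-1/382654) = -216219/382654 + I*√179/1147962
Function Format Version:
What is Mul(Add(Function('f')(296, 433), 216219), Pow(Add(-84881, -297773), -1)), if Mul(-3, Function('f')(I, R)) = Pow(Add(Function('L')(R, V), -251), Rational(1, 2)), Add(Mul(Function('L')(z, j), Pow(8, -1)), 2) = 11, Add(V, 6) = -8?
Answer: Add(Rational(-216219, 382654), Mul(Rational(1, 1147962), I, Pow(179, Rational(1, 2)))) ≈ Add(-0.56505, Mul(1.1655e-5, I))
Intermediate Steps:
V = -14 (V = Add(-6, -8) = -14)
Function('L')(z, j) = 72 (Function('L')(z, j) = Add(-16, Mul(8, 11)) = Add(-16, 88) = 72)
Function('f')(I, R) = Mul(Rational(-1, 3), I, Pow(179, Rational(1, 2))) (Function('f')(I, R) = Mul(Rational(-1, 3), Pow(Add(72, -251), Rational(1, 2))) = Mul(Rational(-1, 3), Pow(-179, Rational(1, 2))) = Mul(Rational(-1, 3), Mul(I, Pow(179, Rational(1, 2)))) = Mul(Rational(-1, 3), I, Pow(179, Rational(1, 2))))
Mul(Add(Function('f')(296, 433), 216219), Pow(Add(-84881, -297773), -1)) = Mul(Add(Mul(Rational(-1, 3), I, Pow(179, Rational(1, 2))), 216219), Pow(Add(-84881, -297773), -1)) = Mul(Add(216219, Mul(Rational(-1, 3), I, Pow(179, Rational(1, 2)))), Pow(-382654, -1)) = Mul(Add(216219, Mul(Rational(-1, 3), I, Pow(179, Rational(1, 2)))), Rational(-1, 382654)) = Add(Rational(-216219, 382654), Mul(Rational(1, 1147962), I, Pow(179, Rational(1, 2))))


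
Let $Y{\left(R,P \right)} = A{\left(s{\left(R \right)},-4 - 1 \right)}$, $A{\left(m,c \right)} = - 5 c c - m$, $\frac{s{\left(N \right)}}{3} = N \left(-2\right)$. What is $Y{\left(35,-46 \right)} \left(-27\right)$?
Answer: $-2295$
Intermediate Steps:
$s{\left(N \right)} = - 6 N$ ($s{\left(N \right)} = 3 N \left(-2\right) = 3 \left(- 2 N\right) = - 6 N$)
$A{\left(m,c \right)} = - m - 5 c^{2}$ ($A{\left(m,c \right)} = - 5 c^{2} - m = - m - 5 c^{2}$)
$Y{\left(R,P \right)} = -125 + 6 R$ ($Y{\left(R,P \right)} = - \left(-6\right) R - 5 \left(-4 - 1\right)^{2} = 6 R - 5 \left(-5\right)^{2} = 6 R - 125 = -125 + 6 R$)
$Y{\left(35,-46 \right)} \left(-27\right) = \left(-125 + 6 \cdot 35\right) \left(-27\right) = \left(-125 + 210\right) \left(-27\right) = 85 \left(-27\right) = -2295$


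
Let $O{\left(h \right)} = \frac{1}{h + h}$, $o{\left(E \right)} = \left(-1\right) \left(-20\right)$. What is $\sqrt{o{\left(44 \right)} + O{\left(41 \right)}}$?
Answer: $\frac{\sqrt{134562}}{82} \approx 4.4735$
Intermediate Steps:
$o{\left(E \right)} = 20$
$O{\left(h \right)} = \frac{1}{2 h}$
$\sqrt{o{\left(44 \right)} + O{\left(41 \right)}} = \sqrt{20 + \frac{1}{2 \cdot 41}} = \sqrt{20 + \frac{1}{2} \cdot \frac{1}{41}} = \sqrt{20 + \frac{1}{82}} = \sqrt{\frac{1641}{82}} = \frac{\sqrt{134562}}{82}$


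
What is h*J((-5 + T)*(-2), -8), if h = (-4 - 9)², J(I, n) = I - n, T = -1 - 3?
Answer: 4394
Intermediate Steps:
T = -4
h = 169 (h = (-13)² = 169)
h*J((-5 + T)*(-2), -8) = 169*((-5 - 4)*(-2) - 1*(-8)) = 169*(-9*(-2) + 8) = 169*(18 + 8) = 169*26 = 4394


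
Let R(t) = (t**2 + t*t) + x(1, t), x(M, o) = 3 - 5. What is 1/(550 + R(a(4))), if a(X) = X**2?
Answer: 1/1060 ≈ 0.00094340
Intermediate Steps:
x(M, o) = -2
R(t) = -2 + 2*t**2 (R(t) = (t**2 + t*t) - 2 = (t**2 + t**2) - 2 = 2*t**2 - 2 = -2 + 2*t**2)
1/(550 + R(a(4))) = 1/(550 + (-2 + 2*(4**2)**2)) = 1/(550 + (-2 + 2*16**2)) = 1/(550 + (-2 + 2*256)) = 1/(550 + (-2 + 512)) = 1/(550 + 510) = 1/1060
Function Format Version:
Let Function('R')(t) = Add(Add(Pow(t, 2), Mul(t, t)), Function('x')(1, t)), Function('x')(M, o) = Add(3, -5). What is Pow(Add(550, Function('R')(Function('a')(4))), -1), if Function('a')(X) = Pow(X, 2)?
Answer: Rational(1, 1060) ≈ 0.00094340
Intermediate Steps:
Function('x')(M, o) = -2
Function('R')(t) = Add(-2, Mul(2, Pow(t, 2))) (Function('R')(t) = Add(Add(Pow(t, 2), Mul(t, t)), -2) = Add(Add(Pow(t, 2), Pow(t, 2)), -2) = Add(Mul(2, Pow(t, 2)), -2) = Add(-2, Mul(2, Pow(t, 2))))
Pow(Add(550, Function('R')(Function('a')(4))), -1) = Pow(Add(550, Add(-2, Mul(2, Pow(Pow(4, 2), 2)))), -1) = Pow(Add(550, Add(-2, Mul(2, Pow(16, 2)))), -1) = Pow(Add(550, Add(-2, Mul(2, 256))), -1) = Pow(Add(550, Add(-2, 512)), -1) = Pow(Add(550, 510), -1) = Pow(1060, -1) = Rational(1, 1060)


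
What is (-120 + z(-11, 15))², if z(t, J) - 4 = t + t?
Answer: 19044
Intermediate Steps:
z(t, J) = 4 + 2*t (z(t, J) = 4 + (t + t) = 4 + 2*t)
(-120 + z(-11, 15))² = (-120 + (4 + 2*(-11)))² = (-120 + (4 - 22))² = (-120 - 18)² = (-138)² = 19044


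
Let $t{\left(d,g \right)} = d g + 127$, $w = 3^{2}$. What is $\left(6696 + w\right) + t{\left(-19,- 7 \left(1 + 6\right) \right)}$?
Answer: $7763$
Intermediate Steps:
$w = 9$
$t{\left(d,g \right)} = 127 + d g$
$\left(6696 + w\right) + t{\left(-19,- 7 \left(1 + 6\right) \right)} = \left(6696 + 9\right) - \left(-127 + 19 \left(- 7 \left(1 + 6\right)\right)\right) = 6705 - \left(-127 + 19 \left(\left(-7\right) 7\right)\right) = 6705 + \left(127 - -931\right) = 6705 + \left(127 + 931\right) = 6705 + 1058 = 7763$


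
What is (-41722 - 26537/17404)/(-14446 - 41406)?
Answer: 726156225/972048208 ≈ 0.74704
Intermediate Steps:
(-41722 - 26537/17404)/(-14446 - 41406) = (-41722 - 26537*1/17404)/(-55852) = (-41722 - 26537/17404)*(-1/55852) = -726156225/17404*(-1/55852) = 726156225/972048208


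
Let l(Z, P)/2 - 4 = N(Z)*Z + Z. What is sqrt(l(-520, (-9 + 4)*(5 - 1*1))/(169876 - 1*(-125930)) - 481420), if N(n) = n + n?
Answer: 2*I*sqrt(2632781442254082)/147903 ≈ 693.84*I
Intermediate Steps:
N(n) = 2*n
l(Z, P) = 8 + 2*Z + 4*Z**2 (l(Z, P) = 8 + 2*((2*Z)*Z + Z) = 8 + 2*(2*Z**2 + Z) = 8 + 2*(Z + 2*Z**2) = 8 + (2*Z + 4*Z**2) = 8 + 2*Z + 4*Z**2)
sqrt(l(-520, (-9 + 4)*(5 - 1*1))/(169876 - 1*(-125930)) - 481420) = sqrt((8 + 2*(-520) + 4*(-520)**2)/(169876 - 1*(-125930)) - 481420) = sqrt((8 - 1040 + 4*270400)/(169876 + 125930) - 481420) = sqrt((8 - 1040 + 1081600)/295806 - 481420) = sqrt(1080568*(1/295806) - 481420) = sqrt(540284/147903 - 481420) = sqrt(-71202921976/147903) = 2*I*sqrt(2632781442254082)/147903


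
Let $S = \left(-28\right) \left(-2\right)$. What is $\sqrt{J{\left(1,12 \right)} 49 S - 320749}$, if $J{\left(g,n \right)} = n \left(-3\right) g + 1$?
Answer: $i \sqrt{416789} \approx 645.59 i$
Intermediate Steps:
$S = 56$
$J{\left(g,n \right)} = 1 - 3 g n$ ($J{\left(g,n \right)} = - 3 n g + 1 = - 3 g n + 1 = 1 - 3 g n$)
$\sqrt{J{\left(1,12 \right)} 49 S - 320749} = \sqrt{\left(1 - 3 \cdot 12\right) 49 \cdot 56 - 320749} = \sqrt{\left(1 - 36\right) 49 \cdot 56 + \left(-1809542 + 1488793\right)} = \sqrt{\left(-35\right) 49 \cdot 56 - 320749} = \sqrt{\left(-1715\right) 56 - 320749} = \sqrt{-96040 - 320749} = \sqrt{-416789} = i \sqrt{416789}$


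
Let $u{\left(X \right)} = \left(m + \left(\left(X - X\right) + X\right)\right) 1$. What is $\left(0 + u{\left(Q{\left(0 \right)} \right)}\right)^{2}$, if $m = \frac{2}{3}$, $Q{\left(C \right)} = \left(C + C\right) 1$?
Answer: $\frac{4}{9} \approx 0.44444$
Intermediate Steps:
$Q{\left(C \right)} = 2 C$ ($Q{\left(C \right)} = 2 C 1 = 2 C$)
$m = \frac{2}{3}$ ($m = 2 \cdot \frac{1}{3} = \frac{2}{3} \approx 0.66667$)
$u{\left(X \right)} = \frac{2}{3} + X$ ($u{\left(X \right)} = \left(\frac{2}{3} + \left(\left(X - X\right) + X\right)\right) 1 = \left(\frac{2}{3} + \left(0 + X\right)\right) 1 = \left(\frac{2}{3} + X\right) 1 = \frac{2}{3} + X$)
$\left(0 + u{\left(Q{\left(0 \right)} \right)}\right)^{2} = \left(0 + \left(\frac{2}{3} + 2 \cdot 0\right)\right)^{2} = \left(0 + \left(\frac{2}{3} + 0\right)\right)^{2} = \left(0 + \frac{2}{3}\right)^{2} = \left(\frac{2}{3}\right)^{2} = \frac{4}{9}$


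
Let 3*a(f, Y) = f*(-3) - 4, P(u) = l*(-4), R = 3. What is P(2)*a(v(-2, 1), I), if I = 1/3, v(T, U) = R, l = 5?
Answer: 260/3 ≈ 86.667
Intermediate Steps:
v(T, U) = 3
I = ⅓ ≈ 0.33333
P(u) = -20 (P(u) = 5*(-4) = -20)
a(f, Y) = -4/3 - f (a(f, Y) = (f*(-3) - 4)/3 = (-3*f - 4)/3 = (-4 - 3*f)/3 = -4/3 - f)
P(2)*a(v(-2, 1), I) = -20*(-4/3 - 1*3) = -20*(-4/3 - 3) = -20*(-13/3) = 260/3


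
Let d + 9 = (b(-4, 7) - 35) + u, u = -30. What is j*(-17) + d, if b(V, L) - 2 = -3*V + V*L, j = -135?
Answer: 2207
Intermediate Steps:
b(V, L) = 2 - 3*V + L*V (b(V, L) = 2 + (-3*V + V*L) = 2 + (-3*V + L*V) = 2 - 3*V + L*V)
d = -88 (d = -9 + (((2 - 3*(-4) + 7*(-4)) - 35) - 30) = -9 + (((2 + 12 - 28) - 35) - 30) = -9 + ((-14 - 35) - 30) = -9 + (-49 - 30) = -9 - 79 = -88)
j*(-17) + d = -135*(-17) - 88 = 2295 - 88 = 2207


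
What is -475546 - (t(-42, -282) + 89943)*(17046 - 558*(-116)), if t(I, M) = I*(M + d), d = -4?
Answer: -8337743716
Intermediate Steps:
t(I, M) = I*(-4 + M) (t(I, M) = I*(M - 4) = I*(-4 + M))
-475546 - (t(-42, -282) + 89943)*(17046 - 558*(-116)) = -475546 - (-42*(-4 - 282) + 89943)*(17046 - 558*(-116)) = -475546 - (-42*(-286) + 89943)*(17046 + 64728) = -475546 - (12012 + 89943)*81774 = -475546 - 101955*81774 = -475546 - 1*8337268170 = -475546 - 8337268170 = -8337743716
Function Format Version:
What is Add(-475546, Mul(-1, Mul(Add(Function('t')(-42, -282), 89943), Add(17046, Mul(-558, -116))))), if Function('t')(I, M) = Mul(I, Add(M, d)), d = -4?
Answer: -8337743716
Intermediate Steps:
Function('t')(I, M) = Mul(I, Add(-4, M)) (Function('t')(I, M) = Mul(I, Add(M, -4)) = Mul(I, Add(-4, M)))
Add(-475546, Mul(-1, Mul(Add(Function('t')(-42, -282), 89943), Add(17046, Mul(-558, -116))))) = Add(-475546, Mul(-1, Mul(Add(Mul(-42, Add(-4, -282)), 89943), Add(17046, Mul(-558, -116))))) = Add(-475546, Mul(-1, Mul(Add(Mul(-42, -286), 89943), Add(17046, 64728)))) = Add(-475546, Mul(-1, Mul(Add(12012, 89943), 81774))) = Add(-475546, Mul(-1, Mul(101955, 81774))) = Add(-475546, Mul(-1, 8337268170)) = Add(-475546, -8337268170) = -8337743716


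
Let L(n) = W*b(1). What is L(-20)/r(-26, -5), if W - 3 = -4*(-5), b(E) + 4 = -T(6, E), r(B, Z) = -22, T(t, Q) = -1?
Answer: 69/22 ≈ 3.1364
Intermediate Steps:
b(E) = -3 (b(E) = -4 - 1*(-1) = -4 + 1 = -3)
W = 23 (W = 3 - 4*(-5) = 3 + 20 = 23)
L(n) = -69 (L(n) = 23*(-3) = -69)
L(-20)/r(-26, -5) = -69/(-22) = -69*(-1/22) = 69/22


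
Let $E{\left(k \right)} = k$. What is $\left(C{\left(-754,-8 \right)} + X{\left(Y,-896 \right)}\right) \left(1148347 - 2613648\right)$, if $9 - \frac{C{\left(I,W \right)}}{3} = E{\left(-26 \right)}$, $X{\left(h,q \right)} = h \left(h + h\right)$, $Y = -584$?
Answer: $-999653252317$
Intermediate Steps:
$X{\left(h,q \right)} = 2 h^{2}$ ($X{\left(h,q \right)} = h 2 h = 2 h^{2}$)
$C{\left(I,W \right)} = 105$ ($C{\left(I,W \right)} = 27 - -78 = 27 + 78 = 105$)
$\left(C{\left(-754,-8 \right)} + X{\left(Y,-896 \right)}\right) \left(1148347 - 2613648\right) = \left(105 + 2 \left(-584\right)^{2}\right) \left(1148347 - 2613648\right) = \left(105 + 2 \cdot 341056\right) \left(-1465301\right) = \left(105 + 682112\right) \left(-1465301\right) = 682217 \left(-1465301\right) = -999653252317$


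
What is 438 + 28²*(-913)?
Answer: -715354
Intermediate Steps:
438 + 28²*(-913) = 438 + 784*(-913) = 438 - 715792 = -715354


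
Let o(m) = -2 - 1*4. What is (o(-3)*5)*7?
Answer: -210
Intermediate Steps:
o(m) = -6 (o(m) = -2 - 4 = -6)
(o(-3)*5)*7 = -6*5*7 = -30*7 = -210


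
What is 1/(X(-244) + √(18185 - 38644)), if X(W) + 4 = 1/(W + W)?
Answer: -953064/4876002305 - 238144*I*√20459/4876002305 ≈ -0.00019546 - 0.0069858*I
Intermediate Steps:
X(W) = -4 + 1/(2*W) (X(W) = -4 + 1/(W + W) = -4 + 1/(2*W))
1/(X(-244) + √(18185 - 38644)) = 1/((-4 + (½)/(-244)) + √(18185 - 38644)) = 1/((-4 + (½)*(-1/244)) + √(-20459)) = 1/((-4 - 1/488) + I*√20459) = 1/(-1953/488 + I*√20459)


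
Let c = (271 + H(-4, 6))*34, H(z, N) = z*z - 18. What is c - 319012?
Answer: -309866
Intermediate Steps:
H(z, N) = -18 + z**2 (H(z, N) = z**2 - 18 = -18 + z**2)
c = 9146 (c = (271 + (-18 + (-4)**2))*34 = (271 + (-18 + 16))*34 = (271 - 2)*34 = 269*34 = 9146)
c - 319012 = 9146 - 319012 = -309866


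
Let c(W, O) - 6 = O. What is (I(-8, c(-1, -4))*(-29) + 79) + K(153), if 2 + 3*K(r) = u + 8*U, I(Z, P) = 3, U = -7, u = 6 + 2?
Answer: -74/3 ≈ -24.667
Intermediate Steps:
c(W, O) = 6 + O
u = 8
K(r) = -50/3 (K(r) = -⅔ + (8 + 8*(-7))/3 = -⅔ + (8 - 56)/3 = -⅔ + (⅓)*(-48) = -⅔ - 16 = -50/3)
(I(-8, c(-1, -4))*(-29) + 79) + K(153) = (3*(-29) + 79) - 50/3 = (-87 + 79) - 50/3 = -8 - 50/3 = -74/3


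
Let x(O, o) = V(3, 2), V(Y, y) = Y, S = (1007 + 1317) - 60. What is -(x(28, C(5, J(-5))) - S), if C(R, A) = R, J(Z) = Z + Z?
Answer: 2261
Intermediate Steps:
J(Z) = 2*Z
S = 2264 (S = 2324 - 60 = 2264)
x(O, o) = 3
-(x(28, C(5, J(-5))) - S) = -(3 - 1*2264) = -(3 - 2264) = -1*(-2261) = 2261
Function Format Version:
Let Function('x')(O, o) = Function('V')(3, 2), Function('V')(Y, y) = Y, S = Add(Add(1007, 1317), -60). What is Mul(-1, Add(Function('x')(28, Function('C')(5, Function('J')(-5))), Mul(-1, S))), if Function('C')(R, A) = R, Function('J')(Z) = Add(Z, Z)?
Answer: 2261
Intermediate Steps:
Function('J')(Z) = Mul(2, Z)
S = 2264 (S = Add(2324, -60) = 2264)
Function('x')(O, o) = 3
Mul(-1, Add(Function('x')(28, Function('C')(5, Function('J')(-5))), Mul(-1, S))) = Mul(-1, Add(3, Mul(-1, 2264))) = Mul(-1, Add(3, -2264)) = Mul(-1, -2261) = 2261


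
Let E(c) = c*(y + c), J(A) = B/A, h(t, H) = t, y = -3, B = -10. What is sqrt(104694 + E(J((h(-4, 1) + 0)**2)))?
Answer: sqrt(6700561)/8 ≈ 323.57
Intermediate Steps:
J(A) = -10/A
E(c) = c*(-3 + c)
sqrt(104694 + E(J((h(-4, 1) + 0)**2))) = sqrt(104694 + (-10/(-4 + 0)**2)*(-3 - 10/(-4 + 0)**2)) = sqrt(104694 + (-10/((-4)**2))*(-3 - 10/((-4)**2))) = sqrt(104694 + (-10/16)*(-3 - 10/16)) = sqrt(104694 + (-10*1/16)*(-3 - 10*1/16)) = sqrt(104694 - 5*(-3 - 5/8)/8) = sqrt(104694 - 5/8*(-29/8)) = sqrt(104694 + 145/64) = sqrt(6700561/64) = sqrt(6700561)/8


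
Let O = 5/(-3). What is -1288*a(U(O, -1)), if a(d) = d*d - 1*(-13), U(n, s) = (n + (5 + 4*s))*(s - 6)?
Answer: -403144/9 ≈ -44794.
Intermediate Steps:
O = -5/3 (O = 5*(-⅓) = -5/3 ≈ -1.6667)
U(n, s) = (-6 + s)*(5 + n + 4*s) (U(n, s) = (5 + n + 4*s)*(-6 + s) = (-6 + s)*(5 + n + 4*s))
a(d) = 13 + d² (a(d) = d² + 13 = 13 + d²)
-1288*a(U(O, -1)) = -1288*(13 + (-30 - 19*(-1) - 6*(-5/3) + 4*(-1)² - 5/3*(-1))²) = -1288*(13 + (-30 + 19 + 10 + 4*1 + 5/3)²) = -1288*(13 + (-30 + 19 + 10 + 4 + 5/3)²) = -1288*(13 + (14/3)²) = -1288*(13 + 196/9) = -1288*313/9 = -403144/9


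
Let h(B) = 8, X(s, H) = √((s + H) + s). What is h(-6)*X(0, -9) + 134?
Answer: 134 + 24*I ≈ 134.0 + 24.0*I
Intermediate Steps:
X(s, H) = √(H + 2*s) (X(s, H) = √((H + s) + s) = √(H + 2*s))
h(-6)*X(0, -9) + 134 = 8*√(-9 + 2*0) + 134 = 8*√(-9 + 0) + 134 = 8*√(-9) + 134 = 8*(3*I) + 134 = 24*I + 134 = 134 + 24*I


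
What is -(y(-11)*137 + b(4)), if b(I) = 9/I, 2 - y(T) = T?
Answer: -7133/4 ≈ -1783.3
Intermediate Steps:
y(T) = 2 - T
-(y(-11)*137 + b(4)) = -((2 - 1*(-11))*137 + 9/4) = -((2 + 11)*137 + 9*(¼)) = -(13*137 + 9/4) = -(1781 + 9/4) = -1*7133/4 = -7133/4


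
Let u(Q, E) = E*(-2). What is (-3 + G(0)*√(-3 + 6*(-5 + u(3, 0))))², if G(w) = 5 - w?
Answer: (3 - 5*I*√33)² ≈ -816.0 - 172.34*I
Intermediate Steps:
u(Q, E) = -2*E
(-3 + G(0)*√(-3 + 6*(-5 + u(3, 0))))² = (-3 + (5 - 1*0)*√(-3 + 6*(-5 - 2*0)))² = (-3 + (5 + 0)*√(-3 + 6*(-5 + 0)))² = (-3 + 5*√(-3 + 6*(-5)))² = (-3 + 5*√(-3 - 30))² = (-3 + 5*√(-33))² = (-3 + 5*(I*√33))² = (-3 + 5*I*√33)²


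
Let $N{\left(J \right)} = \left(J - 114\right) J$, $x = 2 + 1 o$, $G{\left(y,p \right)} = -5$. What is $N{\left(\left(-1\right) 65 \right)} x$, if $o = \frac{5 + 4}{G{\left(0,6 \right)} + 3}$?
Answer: $- \frac{58175}{2} \approx -29088.0$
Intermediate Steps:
$o = - \frac{9}{2}$ ($o = \frac{5 + 4}{-5 + 3} = \frac{9}{-2} = 9 \left(- \frac{1}{2}\right) = - \frac{9}{2} \approx -4.5$)
$x = - \frac{5}{2}$ ($x = 2 + 1 \left(- \frac{9}{2}\right) = 2 - \frac{9}{2} = - \frac{5}{2} \approx -2.5$)
$N{\left(J \right)} = J \left(-114 + J\right)$ ($N{\left(J \right)} = \left(-114 + J\right) J = J \left(-114 + J\right)$)
$N{\left(\left(-1\right) 65 \right)} x = \left(-1\right) 65 \left(-114 - 65\right) \left(- \frac{5}{2}\right) = - 65 \left(-114 - 65\right) \left(- \frac{5}{2}\right) = \left(-65\right) \left(-179\right) \left(- \frac{5}{2}\right) = 11635 \left(- \frac{5}{2}\right) = - \frac{58175}{2}$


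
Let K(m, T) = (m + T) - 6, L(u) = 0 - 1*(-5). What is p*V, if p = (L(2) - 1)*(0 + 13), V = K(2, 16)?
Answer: 624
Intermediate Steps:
L(u) = 5 (L(u) = 0 + 5 = 5)
K(m, T) = -6 + T + m (K(m, T) = (T + m) - 6 = -6 + T + m)
V = 12 (V = -6 + 16 + 2 = 12)
p = 52 (p = (5 - 1)*(0 + 13) = 4*13 = 52)
p*V = 52*12 = 624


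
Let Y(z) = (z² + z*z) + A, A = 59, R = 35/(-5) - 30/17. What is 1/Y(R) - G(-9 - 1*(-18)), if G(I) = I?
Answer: -552788/61453 ≈ -8.9953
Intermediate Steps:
R = -149/17 (R = 35*(-⅕) - 30*1/17 = -7 - 30/17 = -149/17 ≈ -8.7647)
Y(z) = 59 + 2*z² (Y(z) = (z² + z*z) + 59 = (z² + z²) + 59 = 2*z² + 59 = 59 + 2*z²)
1/Y(R) - G(-9 - 1*(-18)) = 1/(59 + 2*(-149/17)²) - (-9 - 1*(-18)) = 1/(59 + 2*(22201/289)) - (-9 + 18) = 1/(59 + 44402/289) - 1*9 = 1/(61453/289) - 9 = 289/61453 - 9 = -552788/61453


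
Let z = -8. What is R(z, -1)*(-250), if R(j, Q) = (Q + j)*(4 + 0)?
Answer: 9000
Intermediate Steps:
R(j, Q) = 4*Q + 4*j (R(j, Q) = (Q + j)*4 = 4*Q + 4*j)
R(z, -1)*(-250) = (4*(-1) + 4*(-8))*(-250) = (-4 - 32)*(-250) = -36*(-250) = 9000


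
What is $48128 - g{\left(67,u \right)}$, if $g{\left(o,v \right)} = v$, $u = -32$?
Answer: $48160$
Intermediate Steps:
$48128 - g{\left(67,u \right)} = 48128 - -32 = 48128 + 32 = 48160$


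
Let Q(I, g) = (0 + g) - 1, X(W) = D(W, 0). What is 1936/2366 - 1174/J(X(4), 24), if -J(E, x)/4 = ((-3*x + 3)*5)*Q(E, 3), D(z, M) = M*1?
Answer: 641419/1632540 ≈ 0.39290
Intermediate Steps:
D(z, M) = M
X(W) = 0
Q(I, g) = -1 + g (Q(I, g) = g - 1 = -1 + g)
J(E, x) = -120 + 120*x (J(E, x) = -4*(-3*x + 3)*5*(-1 + 3) = -4*(3 - 3*x)*5*2 = -4*(15 - 15*x)*2 = -4*(30 - 30*x) = -120 + 120*x)
1936/2366 - 1174/J(X(4), 24) = 1936/2366 - 1174/(-120 + 120*24) = 1936*(1/2366) - 1174/(-120 + 2880) = 968/1183 - 1174/2760 = 968/1183 - 1174*1/2760 = 968/1183 - 587/1380 = 641419/1632540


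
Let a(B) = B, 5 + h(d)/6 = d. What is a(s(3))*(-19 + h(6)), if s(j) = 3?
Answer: -39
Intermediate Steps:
h(d) = -30 + 6*d
a(s(3))*(-19 + h(6)) = 3*(-19 + (-30 + 6*6)) = 3*(-19 + (-30 + 36)) = 3*(-19 + 6) = 3*(-13) = -39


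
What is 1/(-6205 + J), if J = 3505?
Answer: -1/2700 ≈ -0.00037037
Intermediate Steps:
1/(-6205 + J) = 1/(-6205 + 3505) = 1/(-2700) = -1/2700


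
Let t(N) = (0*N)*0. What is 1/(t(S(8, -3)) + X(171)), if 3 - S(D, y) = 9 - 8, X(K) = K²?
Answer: 1/29241 ≈ 3.4199e-5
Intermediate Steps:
S(D, y) = 2 (S(D, y) = 3 - (9 - 8) = 3 - 1*1 = 3 - 1 = 2)
t(N) = 0 (t(N) = 0*0 = 0)
1/(t(S(8, -3)) + X(171)) = 1/(0 + 171²) = 1/(0 + 29241) = 1/29241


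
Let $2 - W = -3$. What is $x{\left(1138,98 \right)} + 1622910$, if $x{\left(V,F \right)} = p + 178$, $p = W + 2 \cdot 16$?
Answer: $1623125$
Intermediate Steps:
$W = 5$ ($W = 2 - -3 = 2 + 3 = 5$)
$p = 37$ ($p = 5 + 2 \cdot 16 = 5 + 32 = 37$)
$x{\left(V,F \right)} = 215$ ($x{\left(V,F \right)} = 37 + 178 = 215$)
$x{\left(1138,98 \right)} + 1622910 = 215 + 1622910 = 1623125$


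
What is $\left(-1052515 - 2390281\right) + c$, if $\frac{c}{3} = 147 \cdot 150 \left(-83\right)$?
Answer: $-8933246$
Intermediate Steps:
$c = -5490450$ ($c = 3 \cdot 147 \cdot 150 \left(-83\right) = 3 \cdot 22050 \left(-83\right) = 3 \left(-1830150\right) = -5490450$)
$\left(-1052515 - 2390281\right) + c = \left(-1052515 - 2390281\right) - 5490450 = -3442796 - 5490450 = -8933246$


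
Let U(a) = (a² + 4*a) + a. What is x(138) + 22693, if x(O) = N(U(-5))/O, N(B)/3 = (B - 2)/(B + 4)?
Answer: 2087755/92 ≈ 22693.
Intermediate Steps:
U(a) = a² + 5*a
N(B) = 3*(-2 + B)/(4 + B) (N(B) = 3*((B - 2)/(B + 4)) = 3*((-2 + B)/(4 + B)) = 3*(-2 + B)/(4 + B))
x(O) = -3/(2*O) (x(O) = (3*(-2 - 5*(5 - 5))/(4 - 5*(5 - 5)))/O = (3*(-2 - 5*0)/(4 - 5*0))/O = (3*(-2 + 0)/(4 + 0))/O = (3*(-2)/4)/O = (3*(¼)*(-2))/O = -3/(2*O))
x(138) + 22693 = -3/2/138 + 22693 = -3/2*1/138 + 22693 = -1/92 + 22693 = 2087755/92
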